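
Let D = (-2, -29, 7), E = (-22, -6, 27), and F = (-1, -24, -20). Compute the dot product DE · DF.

DE = E − D = (-20, 23, 20)
DF = F − D = (1, 5, -27)
DE · DF = (-20)·1 + 23·5 + 20·(-27) = -20 + 115 - 540 = -445

-445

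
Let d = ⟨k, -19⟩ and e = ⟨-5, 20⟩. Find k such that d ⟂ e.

d · e = k·(-5) + (-19)·20 = -380 - 5k
Set equal to 0: -5k = 380, so k = -76.

-76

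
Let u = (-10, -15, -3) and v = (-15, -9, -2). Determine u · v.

u · v = (-10)·(-15) + (-15)·(-9) + (-3)·(-2) = 150 + 135 + 6 = 291

291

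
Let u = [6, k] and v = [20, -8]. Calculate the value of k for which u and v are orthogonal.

15

u · v = 6·20 + k·(-8) = 120 - 8k
Set equal to 0: -8k = -120, so k = 15.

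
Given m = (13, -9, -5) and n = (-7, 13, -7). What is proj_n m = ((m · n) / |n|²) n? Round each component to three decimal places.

m · n = 13·(-7) + (-9)·13 + (-5)·(-7) = -91 - 117 + 35 = -173
|n|² = 49 + 169 + 49 = 267
proj_n m = (-173/267) · (-7, 13, -7) ≈ (4.536, -8.423, 4.536)

(4.536, -8.423, 4.536)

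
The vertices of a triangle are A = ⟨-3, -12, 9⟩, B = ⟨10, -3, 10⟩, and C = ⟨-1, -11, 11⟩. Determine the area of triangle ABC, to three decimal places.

AB = (13, 9, 1),  AC = (2, 1, 2)
i: 9·2 - 1·1 = 18 - 1 = 17
j: 1·2 - 13·2 = 2 - 26 = -24
k: 13·1 - 9·2 = 13 - 18 = -5
AB × AC = (17, -24, -5)
|AB × AC| = √890 ≈ 29.8329
area = ½ · 29.8329 ≈ 14.916

14.916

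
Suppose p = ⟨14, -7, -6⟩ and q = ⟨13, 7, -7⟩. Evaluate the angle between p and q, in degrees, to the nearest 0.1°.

50.3

p · q = 14·13 + (-7)·7 + (-6)·(-7) = 182 - 49 + 42 = 175
|p|² = 196 + 49 + 36 = 281,  |p| = √281 ≈ 16.763055
|q|² = 169 + 49 + 49 = 267,  |q| = √267 ≈ 16.340135
cos θ = 175 / (16.763055 · 16.340135) ≈ 0.63889
θ = arccos(0.63889) ≈ 50.3°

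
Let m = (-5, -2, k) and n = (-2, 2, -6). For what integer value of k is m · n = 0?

1

m · n = (-5)·(-2) + (-2)·2 + k·(-6) = 6 - 6k
Set equal to 0: -6k = -6, so k = 1.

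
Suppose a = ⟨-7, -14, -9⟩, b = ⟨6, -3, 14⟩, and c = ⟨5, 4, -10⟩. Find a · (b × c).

-1989

b × c:
i: (-3)·(-10) - 14·4 = 30 - 56 = -26
j: 14·5 - 6·(-10) = 70 - (-60) = 130
k: 6·4 - (-3)·5 = 24 - (-15) = 39
b × c = (-26, 130, 39)
a · (b × c) = (-7)·(-26) + (-14)·130 + (-9)·39 = 182 - 1820 - 351 = -1989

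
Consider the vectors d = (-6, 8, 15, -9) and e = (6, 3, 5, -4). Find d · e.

99

d · e = (-6)·6 + 8·3 + 15·5 + (-9)·(-4) = -36 + 24 + 75 + 36 = 99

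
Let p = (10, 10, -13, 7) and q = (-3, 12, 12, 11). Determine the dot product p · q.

11

p · q = 10·(-3) + 10·12 + (-13)·12 + 7·11 = -30 + 120 - 156 + 77 = 11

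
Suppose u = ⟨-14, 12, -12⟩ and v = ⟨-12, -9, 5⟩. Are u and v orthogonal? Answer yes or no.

yes

u · v = (-14)·(-12) + 12·(-9) + (-12)·5 = 168 - 108 - 60 = 0
Zero, so the vectors are orthogonal.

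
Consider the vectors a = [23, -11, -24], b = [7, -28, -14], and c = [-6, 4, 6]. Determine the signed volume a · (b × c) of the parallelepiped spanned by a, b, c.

322

b × c:
i: (-28)·6 - (-14)·4 = -168 - (-56) = -112
j: (-14)·(-6) - 7·6 = 84 - 42 = 42
k: 7·4 - (-28)·(-6) = 28 - 168 = -140
b × c = (-112, 42, -140)
a · (b × c) = 23·(-112) + (-11)·42 + (-24)·(-140) = -2576 - 462 + 3360 = 322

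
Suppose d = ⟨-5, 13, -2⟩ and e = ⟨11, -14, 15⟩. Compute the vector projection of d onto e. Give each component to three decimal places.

(-5.419, 6.897, -7.389)

d · e = (-5)·11 + 13·(-14) + (-2)·15 = -55 - 182 - 30 = -267
|e|² = 121 + 196 + 225 = 542
proj_e d = (-267/542) · (11, -14, 15) ≈ (-5.419, 6.897, -7.389)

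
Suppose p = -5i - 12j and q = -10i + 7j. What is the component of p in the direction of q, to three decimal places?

-2.785

p · q = (-5)·(-10) + (-12)·7 = 50 - 84 = -34
|q| = √(100 + 49) = √149 ≈ 12.2066
comp_q p = -34 / √149 ≈ -2.785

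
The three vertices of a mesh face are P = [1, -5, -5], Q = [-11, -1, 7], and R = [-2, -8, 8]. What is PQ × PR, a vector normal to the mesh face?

PQ = (-12, 4, 12)
PR = (-3, -3, 13)
i: 4·13 - 12·(-3) = 52 - (-36) = 88
j: 12·(-3) - (-12)·13 = -36 - (-156) = 120
k: (-12)·(-3) - 4·(-3) = 36 - (-12) = 48
PQ × PR = (88, 120, 48)

(88, 120, 48)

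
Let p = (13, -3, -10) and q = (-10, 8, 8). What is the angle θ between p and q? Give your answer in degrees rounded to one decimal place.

158.3

p · q = 13·(-10) + (-3)·8 + (-10)·8 = -130 - 24 - 80 = -234
|p|² = 169 + 9 + 100 = 278,  |p| = √278 ≈ 16.673332
|q|² = 100 + 64 + 64 = 228,  |q| = √228 ≈ 15.099669
cos θ = -234 / (16.673332 · 15.099669) ≈ -0.92945
θ = arccos(-0.92945) ≈ 158.3°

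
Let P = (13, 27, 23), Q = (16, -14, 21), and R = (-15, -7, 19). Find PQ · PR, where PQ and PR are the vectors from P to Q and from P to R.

1318

PQ = Q − P = (3, -41, -2)
PR = R − P = (-28, -34, -4)
PQ · PR = 3·(-28) + (-41)·(-34) + (-2)·(-4) = -84 + 1394 + 8 = 1318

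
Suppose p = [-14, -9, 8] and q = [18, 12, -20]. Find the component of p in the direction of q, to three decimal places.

-17.650

p · q = (-14)·18 + (-9)·12 + 8·(-20) = -252 - 108 - 160 = -520
|q| = √(324 + 144 + 400) = √868 ≈ 29.4618
comp_q p = -520 / √868 ≈ -17.650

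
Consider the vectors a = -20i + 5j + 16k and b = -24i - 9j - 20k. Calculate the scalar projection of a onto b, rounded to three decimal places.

3.537

a · b = (-20)·(-24) + 5·(-9) + 16·(-20) = 480 - 45 - 320 = 115
|b| = √(576 + 81 + 400) = √1057 ≈ 32.5115
comp_b a = 115 / √1057 ≈ 3.537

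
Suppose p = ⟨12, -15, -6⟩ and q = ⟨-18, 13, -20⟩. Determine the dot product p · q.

-291

p · q = 12·(-18) + (-15)·13 + (-6)·(-20) = -216 - 195 + 120 = -291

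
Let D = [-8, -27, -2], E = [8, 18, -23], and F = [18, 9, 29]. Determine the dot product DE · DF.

1385

DE = E − D = (16, 45, -21)
DF = F − D = (26, 36, 31)
DE · DF = 16·26 + 45·36 + (-21)·31 = 416 + 1620 - 651 = 1385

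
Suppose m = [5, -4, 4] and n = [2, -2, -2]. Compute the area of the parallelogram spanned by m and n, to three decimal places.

24.166

i: (-4)·(-2) - 4·(-2) = 8 - (-8) = 16
j: 4·2 - 5·(-2) = 8 - (-10) = 18
k: 5·(-2) - (-4)·2 = -10 - (-8) = -2
m × n = (16, 18, -2)
|m × n| = √(16² + 18² + (-2)²) = √584 ≈ 24.1661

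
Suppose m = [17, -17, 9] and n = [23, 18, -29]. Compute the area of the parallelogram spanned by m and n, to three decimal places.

i: (-17)·(-29) - 9·18 = 493 - 162 = 331
j: 9·23 - 17·(-29) = 207 - (-493) = 700
k: 17·18 - (-17)·23 = 306 - (-391) = 697
m × n = (331, 700, 697)
|m × n| = √(331² + 700² + 697²) = √1085370 ≈ 1041.8109

1041.811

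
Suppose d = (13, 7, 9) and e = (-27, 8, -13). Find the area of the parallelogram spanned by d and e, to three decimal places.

343.357

i: 7·(-13) - 9·8 = -91 - 72 = -163
j: 9·(-27) - 13·(-13) = -243 - (-169) = -74
k: 13·8 - 7·(-27) = 104 - (-189) = 293
d × e = (-163, -74, 293)
|d × e| = √((-163)² + (-74)² + 293²) = √117894 ≈ 343.3570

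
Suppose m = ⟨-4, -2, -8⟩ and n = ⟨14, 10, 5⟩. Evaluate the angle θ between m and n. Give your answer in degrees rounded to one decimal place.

134.9

m · n = (-4)·14 + (-2)·10 + (-8)·5 = -56 - 20 - 40 = -116
|m|² = 16 + 4 + 64 = 84,  |m| = √84 ≈ 9.165151
|n|² = 196 + 100 + 25 = 321,  |n| = √321 ≈ 17.916473
cos θ = -116 / (9.165151 · 17.916473) ≈ -0.70642
θ = arccos(-0.70642) ≈ 134.9°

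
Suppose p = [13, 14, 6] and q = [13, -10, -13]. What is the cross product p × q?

(-122, 247, -312)

i: 14·(-13) - 6·(-10) = -182 - (-60) = -122
j: 6·13 - 13·(-13) = 78 - (-169) = 247
k: 13·(-10) - 14·13 = -130 - 182 = -312
p × q = (-122, 247, -312)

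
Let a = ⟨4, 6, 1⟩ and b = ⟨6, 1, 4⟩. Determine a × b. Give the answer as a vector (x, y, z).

i: 6·4 - 1·1 = 24 - 1 = 23
j: 1·6 - 4·4 = 6 - 16 = -10
k: 4·1 - 6·6 = 4 - 36 = -32
a × b = (23, -10, -32)

(23, -10, -32)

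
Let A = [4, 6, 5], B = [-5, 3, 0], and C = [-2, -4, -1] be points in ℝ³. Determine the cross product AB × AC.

(-32, -24, 72)

AB = (-9, -3, -5)
AC = (-6, -10, -6)
i: (-3)·(-6) - (-5)·(-10) = 18 - 50 = -32
j: (-5)·(-6) - (-9)·(-6) = 30 - 54 = -24
k: (-9)·(-10) - (-3)·(-6) = 90 - 18 = 72
AB × AC = (-32, -24, 72)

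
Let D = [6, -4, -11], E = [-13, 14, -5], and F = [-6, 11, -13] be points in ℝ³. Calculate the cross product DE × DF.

DE = (-19, 18, 6)
DF = (-12, 15, -2)
i: 18·(-2) - 6·15 = -36 - 90 = -126
j: 6·(-12) - (-19)·(-2) = -72 - 38 = -110
k: (-19)·15 - 18·(-12) = -285 - (-216) = -69
DE × DF = (-126, -110, -69)

(-126, -110, -69)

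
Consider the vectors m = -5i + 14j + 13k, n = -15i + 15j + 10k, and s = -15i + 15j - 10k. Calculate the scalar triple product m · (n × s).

-2700

n × s:
i: 15·(-10) - 10·15 = -150 - 150 = -300
j: 10·(-15) - (-15)·(-10) = -150 - 150 = -300
k: (-15)·15 - 15·(-15) = -225 - (-225) = 0
n × s = (-300, -300, 0)
m · (n × s) = (-5)·(-300) + 14·(-300) + 13·0 = 1500 - 4200 + 0 = -2700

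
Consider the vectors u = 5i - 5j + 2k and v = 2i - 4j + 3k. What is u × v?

i: (-5)·3 - 2·(-4) = -15 - (-8) = -7
j: 2·2 - 5·3 = 4 - 15 = -11
k: 5·(-4) - (-5)·2 = -20 - (-10) = -10
u × v = (-7, -11, -10)

(-7, -11, -10)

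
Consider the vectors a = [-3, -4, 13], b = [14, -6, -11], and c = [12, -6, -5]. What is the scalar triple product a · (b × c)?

200

b × c:
i: (-6)·(-5) - (-11)·(-6) = 30 - 66 = -36
j: (-11)·12 - 14·(-5) = -132 - (-70) = -62
k: 14·(-6) - (-6)·12 = -84 - (-72) = -12
b × c = (-36, -62, -12)
a · (b × c) = (-3)·(-36) + (-4)·(-62) + 13·(-12) = 108 + 248 - 156 = 200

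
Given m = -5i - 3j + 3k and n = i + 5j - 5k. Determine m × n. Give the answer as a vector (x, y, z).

i: (-3)·(-5) - 3·5 = 15 - 15 = 0
j: 3·1 - (-5)·(-5) = 3 - 25 = -22
k: (-5)·5 - (-3)·1 = -25 - (-3) = -22
m × n = (0, -22, -22)

(0, -22, -22)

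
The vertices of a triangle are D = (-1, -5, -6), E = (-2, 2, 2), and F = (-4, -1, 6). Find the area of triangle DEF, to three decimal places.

28.004

DE = (-1, 7, 8),  DF = (-3, 4, 12)
i: 7·12 - 8·4 = 84 - 32 = 52
j: 8·(-3) - (-1)·12 = -24 - (-12) = -12
k: (-1)·4 - 7·(-3) = -4 - (-21) = 17
DE × DF = (52, -12, 17)
|DE × DF| = √3137 ≈ 56.0089
area = ½ · 56.0089 ≈ 28.004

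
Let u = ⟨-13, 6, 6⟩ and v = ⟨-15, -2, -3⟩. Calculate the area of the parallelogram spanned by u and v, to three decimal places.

i: 6·(-3) - 6·(-2) = -18 - (-12) = -6
j: 6·(-15) - (-13)·(-3) = -90 - 39 = -129
k: (-13)·(-2) - 6·(-15) = 26 - (-90) = 116
u × v = (-6, -129, 116)
|u × v| = √((-6)² + (-129)² + 116²) = √30133 ≈ 173.5886

173.589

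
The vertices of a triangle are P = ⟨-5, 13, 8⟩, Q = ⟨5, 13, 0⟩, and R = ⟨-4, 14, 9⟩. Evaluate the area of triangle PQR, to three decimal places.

11.045

PQ = (10, 0, -8),  PR = (1, 1, 1)
i: 0·1 - (-8)·1 = 0 - (-8) = 8
j: (-8)·1 - 10·1 = -8 - 10 = -18
k: 10·1 - 0·1 = 10 - 0 = 10
PQ × PR = (8, -18, 10)
|PQ × PR| = √488 ≈ 22.0907
area = ½ · 22.0907 ≈ 11.045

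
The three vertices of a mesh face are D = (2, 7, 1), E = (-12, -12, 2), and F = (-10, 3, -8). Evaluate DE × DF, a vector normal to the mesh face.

DE = (-14, -19, 1)
DF = (-12, -4, -9)
i: (-19)·(-9) - 1·(-4) = 171 - (-4) = 175
j: 1·(-12) - (-14)·(-9) = -12 - 126 = -138
k: (-14)·(-4) - (-19)·(-12) = 56 - 228 = -172
DE × DF = (175, -138, -172)

(175, -138, -172)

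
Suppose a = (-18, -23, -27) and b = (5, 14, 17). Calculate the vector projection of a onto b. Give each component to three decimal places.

a · b = (-18)·5 + (-23)·14 + (-27)·17 = -90 - 322 - 459 = -871
|b|² = 25 + 196 + 289 = 510
proj_b a = (-871/510) · (5, 14, 17) ≈ (-8.539, -23.910, -29.033)

(-8.539, -23.910, -29.033)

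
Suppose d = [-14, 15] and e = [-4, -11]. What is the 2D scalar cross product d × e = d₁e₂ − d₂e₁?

(-14)·(-11) - 15·(-4) = 154 - (-60) = 214

214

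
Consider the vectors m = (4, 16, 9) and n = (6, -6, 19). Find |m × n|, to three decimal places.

i: 16·19 - 9·(-6) = 304 - (-54) = 358
j: 9·6 - 4·19 = 54 - 76 = -22
k: 4·(-6) - 16·6 = -24 - 96 = -120
m × n = (358, -22, -120)
|m × n| = √(358² + (-22)² + (-120)²) = √143048 ≈ 378.2169

378.217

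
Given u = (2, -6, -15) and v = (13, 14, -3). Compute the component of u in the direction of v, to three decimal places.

u · v = 2·13 + (-6)·14 + (-15)·(-3) = 26 - 84 + 45 = -13
|v| = √(169 + 196 + 9) = √374 ≈ 19.3391
comp_v u = -13 / √374 ≈ -0.672

-0.672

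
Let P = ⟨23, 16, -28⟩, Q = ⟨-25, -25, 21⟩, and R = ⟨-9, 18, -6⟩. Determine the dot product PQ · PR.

PQ = Q − P = (-48, -41, 49)
PR = R − P = (-32, 2, 22)
PQ · PR = (-48)·(-32) + (-41)·2 + 49·22 = 1536 - 82 + 1078 = 2532

2532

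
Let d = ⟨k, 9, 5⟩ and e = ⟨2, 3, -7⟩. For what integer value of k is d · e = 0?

d · e = k·2 + 9·3 + 5·(-7) = -8 + 2k
Set equal to 0: 2k = 8, so k = 4.

4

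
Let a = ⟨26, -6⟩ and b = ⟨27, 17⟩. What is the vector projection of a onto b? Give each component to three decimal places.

(15.914, 10.020)

a · b = 26·27 + (-6)·17 = 702 - 102 = 600
|b|² = 729 + 289 = 1018
proj_b a = (600/1018) · (27, 17) ≈ (15.914, 10.020)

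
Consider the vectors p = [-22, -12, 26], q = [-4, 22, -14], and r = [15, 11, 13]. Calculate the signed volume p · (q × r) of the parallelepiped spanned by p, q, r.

q × r:
i: 22·13 - (-14)·11 = 286 - (-154) = 440
j: (-14)·15 - (-4)·13 = -210 - (-52) = -158
k: (-4)·11 - 22·15 = -44 - 330 = -374
q × r = (440, -158, -374)
p · (q × r) = (-22)·440 + (-12)·(-158) + 26·(-374) = -9680 + 1896 - 9724 = -17508

-17508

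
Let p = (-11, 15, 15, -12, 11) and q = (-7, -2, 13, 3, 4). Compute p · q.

p · q = (-11)·(-7) + 15·(-2) + 15·13 + (-12)·3 + 11·4 = 77 - 30 + 195 - 36 + 44 = 250

250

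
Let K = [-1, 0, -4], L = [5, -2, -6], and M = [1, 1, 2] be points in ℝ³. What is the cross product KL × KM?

KL = (6, -2, -2)
KM = (2, 1, 6)
i: (-2)·6 - (-2)·1 = -12 - (-2) = -10
j: (-2)·2 - 6·6 = -4 - 36 = -40
k: 6·1 - (-2)·2 = 6 - (-4) = 10
KL × KM = (-10, -40, 10)

(-10, -40, 10)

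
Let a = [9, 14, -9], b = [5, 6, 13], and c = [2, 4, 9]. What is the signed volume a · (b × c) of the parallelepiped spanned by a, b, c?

-320

b × c:
i: 6·9 - 13·4 = 54 - 52 = 2
j: 13·2 - 5·9 = 26 - 45 = -19
k: 5·4 - 6·2 = 20 - 12 = 8
b × c = (2, -19, 8)
a · (b × c) = 9·2 + 14·(-19) + (-9)·8 = 18 - 266 - 72 = -320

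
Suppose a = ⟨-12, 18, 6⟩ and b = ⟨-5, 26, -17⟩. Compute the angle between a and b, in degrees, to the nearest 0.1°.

52.9

a · b = (-12)·(-5) + 18·26 + 6·(-17) = 60 + 468 - 102 = 426
|a|² = 144 + 324 + 36 = 504,  |a| = √504 ≈ 22.449944
|b|² = 25 + 676 + 289 = 990,  |b| = √990 ≈ 31.464265
cos θ = 426 / (22.449944 · 31.464265) ≈ 0.60308
θ = arccos(0.60308) ≈ 52.9°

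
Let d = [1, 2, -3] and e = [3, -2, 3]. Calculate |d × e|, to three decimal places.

14.422

i: 2·3 - (-3)·(-2) = 6 - 6 = 0
j: (-3)·3 - 1·3 = -9 - 3 = -12
k: 1·(-2) - 2·3 = -2 - 6 = -8
d × e = (0, -12, -8)
|d × e| = √(0² + (-12)² + (-8)²) = √208 ≈ 14.4222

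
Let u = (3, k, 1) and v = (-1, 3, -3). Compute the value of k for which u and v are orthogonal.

u · v = 3·(-1) + k·3 + 1·(-3) = -6 + 3k
Set equal to 0: 3k = 6, so k = 2.

2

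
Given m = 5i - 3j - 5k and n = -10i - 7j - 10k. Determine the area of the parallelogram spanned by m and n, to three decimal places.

i: (-3)·(-10) - (-5)·(-7) = 30 - 35 = -5
j: (-5)·(-10) - 5·(-10) = 50 - (-50) = 100
k: 5·(-7) - (-3)·(-10) = -35 - 30 = -65
m × n = (-5, 100, -65)
|m × n| = √((-5)² + 100² + (-65)²) = √14250 ≈ 119.3734

119.373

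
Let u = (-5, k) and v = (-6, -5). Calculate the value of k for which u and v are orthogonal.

u · v = (-5)·(-6) + k·(-5) = 30 - 5k
Set equal to 0: -5k = -30, so k = 6.

6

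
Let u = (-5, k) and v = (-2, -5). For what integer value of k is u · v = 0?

2

u · v = (-5)·(-2) + k·(-5) = 10 - 5k
Set equal to 0: -5k = -10, so k = 2.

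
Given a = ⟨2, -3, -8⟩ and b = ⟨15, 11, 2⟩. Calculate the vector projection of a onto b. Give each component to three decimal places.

(-0.814, -0.597, -0.109)

a · b = 2·15 + (-3)·11 + (-8)·2 = 30 - 33 - 16 = -19
|b|² = 225 + 121 + 4 = 350
proj_b a = (-19/350) · (15, 11, 2) ≈ (-0.814, -0.597, -0.109)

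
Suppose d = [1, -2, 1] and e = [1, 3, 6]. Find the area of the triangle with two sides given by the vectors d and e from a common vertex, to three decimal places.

8.292

i: (-2)·6 - 1·3 = -12 - 3 = -15
j: 1·1 - 1·6 = 1 - 6 = -5
k: 1·3 - (-2)·1 = 3 - (-2) = 5
d × e = (-15, -5, 5)
|d × e| = √((-15)² + (-5)² + 5²) = √275 ≈ 16.5831
area = ½ · 16.5831 ≈ 8.292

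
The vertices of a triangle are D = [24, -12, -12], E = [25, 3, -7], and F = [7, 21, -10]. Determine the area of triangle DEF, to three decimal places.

164.877

DE = (1, 15, 5),  DF = (-17, 33, 2)
i: 15·2 - 5·33 = 30 - 165 = -135
j: 5·(-17) - 1·2 = -85 - 2 = -87
k: 1·33 - 15·(-17) = 33 - (-255) = 288
DE × DF = (-135, -87, 288)
|DE × DF| = √108738 ≈ 329.7545
area = ½ · 329.7545 ≈ 164.877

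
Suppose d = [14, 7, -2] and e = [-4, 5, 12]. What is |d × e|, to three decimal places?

i: 7·12 - (-2)·5 = 84 - (-10) = 94
j: (-2)·(-4) - 14·12 = 8 - 168 = -160
k: 14·5 - 7·(-4) = 70 - (-28) = 98
d × e = (94, -160, 98)
|d × e| = √(94² + (-160)² + 98²) = √44040 ≈ 209.8571

209.857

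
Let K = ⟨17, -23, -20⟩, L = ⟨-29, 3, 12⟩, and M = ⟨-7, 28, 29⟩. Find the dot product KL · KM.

KL = L − K = (-46, 26, 32)
KM = M − K = (-24, 51, 49)
KL · KM = (-46)·(-24) + 26·51 + 32·49 = 1104 + 1326 + 1568 = 3998

3998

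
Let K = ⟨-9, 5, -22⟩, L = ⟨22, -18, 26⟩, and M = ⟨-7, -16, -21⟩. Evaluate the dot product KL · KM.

KL = L − K = (31, -23, 48)
KM = M − K = (2, -21, 1)
KL · KM = 31·2 + (-23)·(-21) + 48·1 = 62 + 483 + 48 = 593

593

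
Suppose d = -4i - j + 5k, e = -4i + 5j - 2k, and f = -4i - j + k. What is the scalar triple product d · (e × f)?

e × f:
i: 5·1 - (-2)·(-1) = 5 - 2 = 3
j: (-2)·(-4) - (-4)·1 = 8 - (-4) = 12
k: (-4)·(-1) - 5·(-4) = 4 - (-20) = 24
e × f = (3, 12, 24)
d · (e × f) = (-4)·3 + (-1)·12 + 5·24 = -12 - 12 + 120 = 96

96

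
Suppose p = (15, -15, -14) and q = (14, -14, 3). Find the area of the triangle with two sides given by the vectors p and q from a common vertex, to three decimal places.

170.413

i: (-15)·3 - (-14)·(-14) = -45 - 196 = -241
j: (-14)·14 - 15·3 = -196 - 45 = -241
k: 15·(-14) - (-15)·14 = -210 - (-210) = 0
p × q = (-241, -241, 0)
|p × q| = √((-241)² + (-241)² + 0²) = √116162 ≈ 340.8255
area = ½ · 340.8255 ≈ 170.413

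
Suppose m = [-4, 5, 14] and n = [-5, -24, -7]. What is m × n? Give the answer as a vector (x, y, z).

i: 5·(-7) - 14·(-24) = -35 - (-336) = 301
j: 14·(-5) - (-4)·(-7) = -70 - 28 = -98
k: (-4)·(-24) - 5·(-5) = 96 - (-25) = 121
m × n = (301, -98, 121)

(301, -98, 121)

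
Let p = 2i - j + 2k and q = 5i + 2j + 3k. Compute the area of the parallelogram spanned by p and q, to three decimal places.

12.083

i: (-1)·3 - 2·2 = -3 - 4 = -7
j: 2·5 - 2·3 = 10 - 6 = 4
k: 2·2 - (-1)·5 = 4 - (-5) = 9
p × q = (-7, 4, 9)
|p × q| = √((-7)² + 4² + 9²) = √146 ≈ 12.0830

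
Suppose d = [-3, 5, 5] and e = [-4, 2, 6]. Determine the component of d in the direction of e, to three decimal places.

6.949

d · e = (-3)·(-4) + 5·2 + 5·6 = 12 + 10 + 30 = 52
|e| = √(16 + 4 + 36) = √56 ≈ 7.4833
comp_e d = 52 / √56 ≈ 6.949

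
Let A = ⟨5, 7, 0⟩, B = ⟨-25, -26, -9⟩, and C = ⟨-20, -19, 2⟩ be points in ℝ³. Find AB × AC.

AB = (-30, -33, -9)
AC = (-25, -26, 2)
i: (-33)·2 - (-9)·(-26) = -66 - 234 = -300
j: (-9)·(-25) - (-30)·2 = 225 - (-60) = 285
k: (-30)·(-26) - (-33)·(-25) = 780 - 825 = -45
AB × AC = (-300, 285, -45)

(-300, 285, -45)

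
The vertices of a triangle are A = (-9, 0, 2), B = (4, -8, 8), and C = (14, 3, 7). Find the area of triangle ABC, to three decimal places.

AB = (13, -8, 6),  AC = (23, 3, 5)
i: (-8)·5 - 6·3 = -40 - 18 = -58
j: 6·23 - 13·5 = 138 - 65 = 73
k: 13·3 - (-8)·23 = 39 - (-184) = 223
AB × AC = (-58, 73, 223)
|AB × AC| = √58422 ≈ 241.7064
area = ½ · 241.7064 ≈ 120.853

120.853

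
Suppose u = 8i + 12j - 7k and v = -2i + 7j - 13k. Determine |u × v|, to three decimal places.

178.250

i: 12·(-13) - (-7)·7 = -156 - (-49) = -107
j: (-7)·(-2) - 8·(-13) = 14 - (-104) = 118
k: 8·7 - 12·(-2) = 56 - (-24) = 80
u × v = (-107, 118, 80)
|u × v| = √((-107)² + 118² + 80²) = √31773 ≈ 178.2498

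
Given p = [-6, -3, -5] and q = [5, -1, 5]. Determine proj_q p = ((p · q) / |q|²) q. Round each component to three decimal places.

p · q = (-6)·5 + (-3)·(-1) + (-5)·5 = -30 + 3 - 25 = -52
|q|² = 25 + 1 + 25 = 51
proj_q p = (-52/51) · (5, -1, 5) ≈ (-5.098, 1.020, -5.098)

(-5.098, 1.020, -5.098)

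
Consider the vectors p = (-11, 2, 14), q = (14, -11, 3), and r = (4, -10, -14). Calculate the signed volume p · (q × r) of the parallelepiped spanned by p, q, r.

q × r:
i: (-11)·(-14) - 3·(-10) = 154 - (-30) = 184
j: 3·4 - 14·(-14) = 12 - (-196) = 208
k: 14·(-10) - (-11)·4 = -140 - (-44) = -96
q × r = (184, 208, -96)
p · (q × r) = (-11)·184 + 2·208 + 14·(-96) = -2024 + 416 - 1344 = -2952

-2952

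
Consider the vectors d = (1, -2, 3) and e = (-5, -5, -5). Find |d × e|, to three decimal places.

30.822

i: (-2)·(-5) - 3·(-5) = 10 - (-15) = 25
j: 3·(-5) - 1·(-5) = -15 - (-5) = -10
k: 1·(-5) - (-2)·(-5) = -5 - 10 = -15
d × e = (25, -10, -15)
|d × e| = √(25² + (-10)² + (-15)²) = √950 ≈ 30.8221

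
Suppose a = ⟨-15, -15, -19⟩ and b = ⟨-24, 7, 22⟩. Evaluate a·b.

-163

a · b = (-15)·(-24) + (-15)·7 + (-19)·22 = 360 - 105 - 418 = -163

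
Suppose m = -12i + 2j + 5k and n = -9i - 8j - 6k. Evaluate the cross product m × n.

i: 2·(-6) - 5·(-8) = -12 - (-40) = 28
j: 5·(-9) - (-12)·(-6) = -45 - 72 = -117
k: (-12)·(-8) - 2·(-9) = 96 - (-18) = 114
m × n = (28, -117, 114)

(28, -117, 114)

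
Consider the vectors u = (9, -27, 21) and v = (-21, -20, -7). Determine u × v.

i: (-27)·(-7) - 21·(-20) = 189 - (-420) = 609
j: 21·(-21) - 9·(-7) = -441 - (-63) = -378
k: 9·(-20) - (-27)·(-21) = -180 - 567 = -747
u × v = (609, -378, -747)

(609, -378, -747)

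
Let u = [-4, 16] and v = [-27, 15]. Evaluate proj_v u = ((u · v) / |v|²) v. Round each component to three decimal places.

(-9.849, 5.472)

u · v = (-4)·(-27) + 16·15 = 108 + 240 = 348
|v|² = 729 + 225 = 954
proj_v u = (348/954) · (-27, 15) ≈ (-9.849, 5.472)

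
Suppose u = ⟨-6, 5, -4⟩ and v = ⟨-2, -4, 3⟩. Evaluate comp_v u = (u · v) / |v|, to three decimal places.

-3.714

u · v = (-6)·(-2) + 5·(-4) + (-4)·3 = 12 - 20 - 12 = -20
|v| = √(4 + 16 + 9) = √29 ≈ 5.3852
comp_v u = -20 / √29 ≈ -3.714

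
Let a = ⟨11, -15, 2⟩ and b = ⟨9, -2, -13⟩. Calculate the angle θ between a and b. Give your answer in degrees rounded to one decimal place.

a · b = 11·9 + (-15)·(-2) + 2·(-13) = 99 + 30 - 26 = 103
|a|² = 121 + 225 + 4 = 350,  |a| = √350 ≈ 18.708287
|b|² = 81 + 4 + 169 = 254,  |b| = √254 ≈ 15.937377
cos θ = 103 / (18.708287 · 15.937377) ≈ 0.34545
θ = arccos(0.34545) ≈ 69.8°

69.8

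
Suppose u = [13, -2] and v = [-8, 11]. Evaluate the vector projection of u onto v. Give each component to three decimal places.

(5.449, -7.492)

u · v = 13·(-8) + (-2)·11 = -104 - 22 = -126
|v|² = 64 + 121 = 185
proj_v u = (-126/185) · (-8, 11) ≈ (5.449, -7.492)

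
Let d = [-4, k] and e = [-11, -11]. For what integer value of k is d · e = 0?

d · e = (-4)·(-11) + k·(-11) = 44 - 11k
Set equal to 0: -11k = -44, so k = 4.

4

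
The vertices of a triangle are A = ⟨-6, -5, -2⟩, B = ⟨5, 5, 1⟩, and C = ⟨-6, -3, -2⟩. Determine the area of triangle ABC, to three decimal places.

11.402

AB = (11, 10, 3),  AC = (0, 2, 0)
i: 10·0 - 3·2 = 0 - 6 = -6
j: 3·0 - 11·0 = 0 - 0 = 0
k: 11·2 - 10·0 = 22 - 0 = 22
AB × AC = (-6, 0, 22)
|AB × AC| = √520 ≈ 22.8035
area = ½ · 22.8035 ≈ 11.402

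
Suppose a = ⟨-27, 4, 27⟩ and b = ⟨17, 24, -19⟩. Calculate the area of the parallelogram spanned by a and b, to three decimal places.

i: 4·(-19) - 27·24 = -76 - 648 = -724
j: 27·17 - (-27)·(-19) = 459 - 513 = -54
k: (-27)·24 - 4·17 = -648 - 68 = -716
a × b = (-724, -54, -716)
|a × b| = √((-724)² + (-54)² + (-716)²) = √1039748 ≈ 1019.6803

1019.680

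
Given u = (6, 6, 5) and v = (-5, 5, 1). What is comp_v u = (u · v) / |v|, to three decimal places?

u · v = 6·(-5) + 6·5 + 5·1 = -30 + 30 + 5 = 5
|v| = √(25 + 25 + 1) = √51 ≈ 7.1414
comp_v u = 5 / √51 ≈ 0.700

0.700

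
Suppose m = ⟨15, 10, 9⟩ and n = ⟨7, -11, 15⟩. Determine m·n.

m · n = 15·7 + 10·(-11) + 9·15 = 105 - 110 + 135 = 130

130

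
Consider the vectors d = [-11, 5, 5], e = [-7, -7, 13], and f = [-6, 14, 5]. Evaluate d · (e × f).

e × f:
i: (-7)·5 - 13·14 = -35 - 182 = -217
j: 13·(-6) - (-7)·5 = -78 - (-35) = -43
k: (-7)·14 - (-7)·(-6) = -98 - 42 = -140
e × f = (-217, -43, -140)
d · (e × f) = (-11)·(-217) + 5·(-43) + 5·(-140) = 2387 - 215 - 700 = 1472

1472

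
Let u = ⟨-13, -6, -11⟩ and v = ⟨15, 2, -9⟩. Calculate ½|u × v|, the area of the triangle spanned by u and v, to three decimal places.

i: (-6)·(-9) - (-11)·2 = 54 - (-22) = 76
j: (-11)·15 - (-13)·(-9) = -165 - 117 = -282
k: (-13)·2 - (-6)·15 = -26 - (-90) = 64
u × v = (76, -282, 64)
|u × v| = √(76² + (-282)² + 64²) = √89396 ≈ 298.9916
area = ½ · 298.9916 ≈ 149.496

149.496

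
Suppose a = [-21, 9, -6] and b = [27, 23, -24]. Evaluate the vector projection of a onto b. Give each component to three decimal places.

a · b = (-21)·27 + 9·23 + (-6)·(-24) = -567 + 207 + 144 = -216
|b|² = 729 + 529 + 576 = 1834
proj_b a = (-216/1834) · (27, 23, -24) ≈ (-3.180, -2.709, 2.827)

(-3.180, -2.709, 2.827)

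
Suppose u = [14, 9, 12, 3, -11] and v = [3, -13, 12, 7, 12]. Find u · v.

u · v = 14·3 + 9·(-13) + 12·12 + 3·7 + (-11)·12 = 42 - 117 + 144 + 21 - 132 = -42

-42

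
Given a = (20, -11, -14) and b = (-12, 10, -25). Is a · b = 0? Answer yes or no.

yes

a · b = 20·(-12) + (-11)·10 + (-14)·(-25) = -240 - 110 + 350 = 0
Zero, so the vectors are orthogonal.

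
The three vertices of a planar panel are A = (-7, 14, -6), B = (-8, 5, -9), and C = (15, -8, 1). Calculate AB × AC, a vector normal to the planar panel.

(-129, -59, 220)

AB = (-1, -9, -3)
AC = (22, -22, 7)
i: (-9)·7 - (-3)·(-22) = -63 - 66 = -129
j: (-3)·22 - (-1)·7 = -66 - (-7) = -59
k: (-1)·(-22) - (-9)·22 = 22 - (-198) = 220
AB × AC = (-129, -59, 220)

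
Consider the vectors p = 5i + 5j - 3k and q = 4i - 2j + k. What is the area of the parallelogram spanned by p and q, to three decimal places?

i: 5·1 - (-3)·(-2) = 5 - 6 = -1
j: (-3)·4 - 5·1 = -12 - 5 = -17
k: 5·(-2) - 5·4 = -10 - 20 = -30
p × q = (-1, -17, -30)
|p × q| = √((-1)² + (-17)² + (-30)²) = √1190 ≈ 34.4964

34.496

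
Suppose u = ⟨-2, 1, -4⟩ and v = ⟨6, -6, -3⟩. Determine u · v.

u · v = (-2)·6 + 1·(-6) + (-4)·(-3) = -12 - 6 + 12 = -6

-6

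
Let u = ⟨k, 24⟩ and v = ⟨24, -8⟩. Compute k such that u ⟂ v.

8

u · v = k·24 + 24·(-8) = -192 + 24k
Set equal to 0: 24k = 192, so k = 8.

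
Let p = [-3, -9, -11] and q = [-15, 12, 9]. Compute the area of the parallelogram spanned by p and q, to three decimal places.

i: (-9)·9 - (-11)·12 = -81 - (-132) = 51
j: (-11)·(-15) - (-3)·9 = 165 - (-27) = 192
k: (-3)·12 - (-9)·(-15) = -36 - 135 = -171
p × q = (51, 192, -171)
|p × q| = √(51² + 192² + (-171)²) = √68706 ≈ 262.1183

262.118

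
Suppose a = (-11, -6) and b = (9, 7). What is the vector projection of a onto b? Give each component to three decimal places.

a · b = (-11)·9 + (-6)·7 = -99 - 42 = -141
|b|² = 81 + 49 = 130
proj_b a = (-141/130) · (9, 7) ≈ (-9.762, -7.592)

(-9.762, -7.592)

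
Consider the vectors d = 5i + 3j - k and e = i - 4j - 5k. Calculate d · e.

-2

d · e = 5·1 + 3·(-4) + (-1)·(-5) = 5 - 12 + 5 = -2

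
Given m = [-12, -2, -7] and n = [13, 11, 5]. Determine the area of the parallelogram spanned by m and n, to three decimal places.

129.174

i: (-2)·5 - (-7)·11 = -10 - (-77) = 67
j: (-7)·13 - (-12)·5 = -91 - (-60) = -31
k: (-12)·11 - (-2)·13 = -132 - (-26) = -106
m × n = (67, -31, -106)
|m × n| = √(67² + (-31)² + (-106)²) = √16686 ≈ 129.1743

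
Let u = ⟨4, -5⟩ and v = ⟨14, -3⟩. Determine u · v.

u · v = 4·14 + (-5)·(-3) = 56 + 15 = 71

71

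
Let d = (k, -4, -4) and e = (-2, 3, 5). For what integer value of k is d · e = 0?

-16

d · e = k·(-2) + (-4)·3 + (-4)·5 = -32 - 2k
Set equal to 0: -2k = 32, so k = -16.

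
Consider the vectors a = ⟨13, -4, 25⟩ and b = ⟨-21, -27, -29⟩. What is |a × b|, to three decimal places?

i: (-4)·(-29) - 25·(-27) = 116 - (-675) = 791
j: 25·(-21) - 13·(-29) = -525 - (-377) = -148
k: 13·(-27) - (-4)·(-21) = -351 - 84 = -435
a × b = (791, -148, -435)
|a × b| = √(791² + (-148)² + (-435)²) = √836810 ≈ 914.7732

914.773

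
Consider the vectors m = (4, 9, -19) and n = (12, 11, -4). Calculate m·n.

m · n = 4·12 + 9·11 + (-19)·(-4) = 48 + 99 + 76 = 223

223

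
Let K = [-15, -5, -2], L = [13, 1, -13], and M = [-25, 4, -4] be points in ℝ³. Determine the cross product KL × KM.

(87, 166, 312)

KL = (28, 6, -11)
KM = (-10, 9, -2)
i: 6·(-2) - (-11)·9 = -12 - (-99) = 87
j: (-11)·(-10) - 28·(-2) = 110 - (-56) = 166
k: 28·9 - 6·(-10) = 252 - (-60) = 312
KL × KM = (87, 166, 312)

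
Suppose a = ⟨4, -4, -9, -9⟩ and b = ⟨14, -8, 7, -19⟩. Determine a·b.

a · b = 4·14 + (-4)·(-8) + (-9)·7 + (-9)·(-19) = 56 + 32 - 63 + 171 = 196

196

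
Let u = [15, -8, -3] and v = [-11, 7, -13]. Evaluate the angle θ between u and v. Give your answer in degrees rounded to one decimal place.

u · v = 15·(-11) + (-8)·7 + (-3)·(-13) = -165 - 56 + 39 = -182
|u|² = 225 + 64 + 9 = 298,  |u| = √298 ≈ 17.262677
|v|² = 121 + 49 + 169 = 339,  |v| = √339 ≈ 18.411953
cos θ = -182 / (17.262677 · 18.411953) ≈ -0.57262
θ = arccos(-0.57262) ≈ 124.9°

124.9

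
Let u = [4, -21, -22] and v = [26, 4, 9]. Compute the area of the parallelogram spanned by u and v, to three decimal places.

834.092

i: (-21)·9 - (-22)·4 = -189 - (-88) = -101
j: (-22)·26 - 4·9 = -572 - 36 = -608
k: 4·4 - (-21)·26 = 16 - (-546) = 562
u × v = (-101, -608, 562)
|u × v| = √((-101)² + (-608)² + 562²) = √695709 ≈ 834.0917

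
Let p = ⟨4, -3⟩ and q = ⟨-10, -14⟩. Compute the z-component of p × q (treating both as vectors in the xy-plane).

4·(-14) - (-3)·(-10) = -56 - 30 = -86

-86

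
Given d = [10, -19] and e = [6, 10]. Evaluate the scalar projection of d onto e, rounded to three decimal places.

-11.147

d · e = 10·6 + (-19)·10 = 60 - 190 = -130
|e| = √(36 + 100) = √136 ≈ 11.6619
comp_e d = -130 / √136 ≈ -11.147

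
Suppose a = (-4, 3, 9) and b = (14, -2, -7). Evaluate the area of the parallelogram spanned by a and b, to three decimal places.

i: 3·(-7) - 9·(-2) = -21 - (-18) = -3
j: 9·14 - (-4)·(-7) = 126 - 28 = 98
k: (-4)·(-2) - 3·14 = 8 - 42 = -34
a × b = (-3, 98, -34)
|a × b| = √((-3)² + 98² + (-34)²) = √10769 ≈ 103.7738

103.774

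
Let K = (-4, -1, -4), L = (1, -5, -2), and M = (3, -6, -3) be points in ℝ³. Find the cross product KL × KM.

KL = (5, -4, 2)
KM = (7, -5, 1)
i: (-4)·1 - 2·(-5) = -4 - (-10) = 6
j: 2·7 - 5·1 = 14 - 5 = 9
k: 5·(-5) - (-4)·7 = -25 - (-28) = 3
KL × KM = (6, 9, 3)

(6, 9, 3)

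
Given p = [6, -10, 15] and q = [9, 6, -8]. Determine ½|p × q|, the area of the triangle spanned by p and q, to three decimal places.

111.204

i: (-10)·(-8) - 15·6 = 80 - 90 = -10
j: 15·9 - 6·(-8) = 135 - (-48) = 183
k: 6·6 - (-10)·9 = 36 - (-90) = 126
p × q = (-10, 183, 126)
|p × q| = √((-10)² + 183² + 126²) = √49465 ≈ 222.4073
area = ½ · 222.4073 ≈ 111.204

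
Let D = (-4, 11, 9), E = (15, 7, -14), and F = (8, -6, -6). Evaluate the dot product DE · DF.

DE = E − D = (19, -4, -23)
DF = F − D = (12, -17, -15)
DE · DF = 19·12 + (-4)·(-17) + (-23)·(-15) = 228 + 68 + 345 = 641

641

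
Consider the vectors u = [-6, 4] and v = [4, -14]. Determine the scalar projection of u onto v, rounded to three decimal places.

u · v = (-6)·4 + 4·(-14) = -24 - 56 = -80
|v| = √(16 + 196) = √212 ≈ 14.5602
comp_v u = -80 / √212 ≈ -5.494

-5.494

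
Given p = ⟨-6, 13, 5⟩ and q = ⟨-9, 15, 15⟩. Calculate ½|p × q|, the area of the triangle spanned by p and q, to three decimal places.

65.487

i: 13·15 - 5·15 = 195 - 75 = 120
j: 5·(-9) - (-6)·15 = -45 - (-90) = 45
k: (-6)·15 - 13·(-9) = -90 - (-117) = 27
p × q = (120, 45, 27)
|p × q| = √(120² + 45² + 27²) = √17154 ≈ 130.9733
area = ½ · 130.9733 ≈ 65.487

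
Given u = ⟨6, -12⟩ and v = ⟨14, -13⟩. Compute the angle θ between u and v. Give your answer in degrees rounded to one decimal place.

u · v = 6·14 + (-12)·(-13) = 84 + 156 = 240
|u|² = 36 + 144 = 180,  |u| = √180 ≈ 13.416408
|v|² = 196 + 169 = 365,  |v| = √365 ≈ 19.104973
cos θ = 240 / (13.416408 · 19.104973) ≈ 0.93633
θ = arccos(0.93633) ≈ 20.6°

20.6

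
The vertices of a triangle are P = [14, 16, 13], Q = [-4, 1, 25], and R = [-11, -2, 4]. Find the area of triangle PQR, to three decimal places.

291.224

PQ = (-18, -15, 12),  PR = (-25, -18, -9)
i: (-15)·(-9) - 12·(-18) = 135 - (-216) = 351
j: 12·(-25) - (-18)·(-9) = -300 - 162 = -462
k: (-18)·(-18) - (-15)·(-25) = 324 - 375 = -51
PQ × PR = (351, -462, -51)
|PQ × PR| = √339246 ≈ 582.4483
area = ½ · 582.4483 ≈ 291.224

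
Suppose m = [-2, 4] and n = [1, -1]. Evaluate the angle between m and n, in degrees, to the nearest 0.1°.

161.6

m · n = (-2)·1 + 4·(-1) = -2 - 4 = -6
|m|² = 4 + 16 = 20,  |m| = √20 ≈ 4.472136
|n|² = 1 + 1 = 2,  |n| = √2 ≈ 1.414214
cos θ = -6 / (4.472136 · 1.414214) ≈ -0.94868
θ = arccos(-0.94868) ≈ 161.6°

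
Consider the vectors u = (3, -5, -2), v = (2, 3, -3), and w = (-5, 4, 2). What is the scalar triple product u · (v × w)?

-47

v × w:
i: 3·2 - (-3)·4 = 6 - (-12) = 18
j: (-3)·(-5) - 2·2 = 15 - 4 = 11
k: 2·4 - 3·(-5) = 8 - (-15) = 23
v × w = (18, 11, 23)
u · (v × w) = 3·18 + (-5)·11 + (-2)·23 = 54 - 55 - 46 = -47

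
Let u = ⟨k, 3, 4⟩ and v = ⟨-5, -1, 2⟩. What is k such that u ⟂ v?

u · v = k·(-5) + 3·(-1) + 4·2 = 5 - 5k
Set equal to 0: -5k = -5, so k = 1.

1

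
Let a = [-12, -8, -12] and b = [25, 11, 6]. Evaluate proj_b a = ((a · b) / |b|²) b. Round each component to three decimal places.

(-14.706, -6.471, -3.529)

a · b = (-12)·25 + (-8)·11 + (-12)·6 = -300 - 88 - 72 = -460
|b|² = 625 + 121 + 36 = 782
proj_b a = (-460/782) · (25, 11, 6) ≈ (-14.706, -6.471, -3.529)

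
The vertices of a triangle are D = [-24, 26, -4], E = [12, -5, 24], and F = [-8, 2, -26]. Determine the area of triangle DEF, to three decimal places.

DE = (36, -31, 28),  DF = (16, -24, -22)
i: (-31)·(-22) - 28·(-24) = 682 - (-672) = 1354
j: 28·16 - 36·(-22) = 448 - (-792) = 1240
k: 36·(-24) - (-31)·16 = -864 - (-496) = -368
DE × DF = (1354, 1240, -368)
|DE × DF| = √3506340 ≈ 1872.5224
area = ½ · 1872.5224 ≈ 936.261

936.261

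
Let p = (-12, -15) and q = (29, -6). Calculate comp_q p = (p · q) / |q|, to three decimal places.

p · q = (-12)·29 + (-15)·(-6) = -348 + 90 = -258
|q| = √(841 + 36) = √877 ≈ 29.6142
comp_q p = -258 / √877 ≈ -8.712

-8.712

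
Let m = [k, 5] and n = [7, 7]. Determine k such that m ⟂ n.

-5

m · n = k·7 + 5·7 = 35 + 7k
Set equal to 0: 7k = -35, so k = -5.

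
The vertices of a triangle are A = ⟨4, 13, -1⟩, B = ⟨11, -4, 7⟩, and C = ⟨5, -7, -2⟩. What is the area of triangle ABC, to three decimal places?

AB = (7, -17, 8),  AC = (1, -20, -1)
i: (-17)·(-1) - 8·(-20) = 17 - (-160) = 177
j: 8·1 - 7·(-1) = 8 - (-7) = 15
k: 7·(-20) - (-17)·1 = -140 - (-17) = -123
AB × AC = (177, 15, -123)
|AB × AC| = √46683 ≈ 216.0625
area = ½ · 216.0625 ≈ 108.031

108.031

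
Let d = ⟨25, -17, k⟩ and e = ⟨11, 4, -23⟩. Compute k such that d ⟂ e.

9

d · e = 25·11 + (-17)·4 + k·(-23) = 207 - 23k
Set equal to 0: -23k = -207, so k = 9.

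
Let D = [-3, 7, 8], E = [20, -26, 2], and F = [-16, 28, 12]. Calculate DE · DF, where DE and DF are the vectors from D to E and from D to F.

DE = E − D = (23, -33, -6)
DF = F − D = (-13, 21, 4)
DE · DF = 23·(-13) + (-33)·21 + (-6)·4 = -299 - 693 - 24 = -1016

-1016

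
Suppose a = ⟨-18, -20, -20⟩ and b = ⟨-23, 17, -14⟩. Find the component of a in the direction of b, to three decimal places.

a · b = (-18)·(-23) + (-20)·17 + (-20)·(-14) = 414 - 340 + 280 = 354
|b| = √(529 + 289 + 196) = √1014 ≈ 31.8434
comp_b a = 354 / √1014 ≈ 11.117

11.117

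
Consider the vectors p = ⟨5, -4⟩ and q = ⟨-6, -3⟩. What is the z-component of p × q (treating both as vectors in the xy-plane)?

-39

5·(-3) - (-4)·(-6) = -15 - 24 = -39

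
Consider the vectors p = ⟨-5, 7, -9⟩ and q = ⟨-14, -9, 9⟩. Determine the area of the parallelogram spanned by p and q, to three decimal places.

i: 7·9 - (-9)·(-9) = 63 - 81 = -18
j: (-9)·(-14) - (-5)·9 = 126 - (-45) = 171
k: (-5)·(-9) - 7·(-14) = 45 - (-98) = 143
p × q = (-18, 171, 143)
|p × q| = √((-18)² + 171² + 143²) = √50014 ≈ 223.6381

223.638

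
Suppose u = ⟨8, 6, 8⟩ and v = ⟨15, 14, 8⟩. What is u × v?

(-64, 56, 22)

i: 6·8 - 8·14 = 48 - 112 = -64
j: 8·15 - 8·8 = 120 - 64 = 56
k: 8·14 - 6·15 = 112 - 90 = 22
u × v = (-64, 56, 22)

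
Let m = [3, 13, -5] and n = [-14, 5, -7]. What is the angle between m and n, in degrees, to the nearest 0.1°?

m · n = 3·(-14) + 13·5 + (-5)·(-7) = -42 + 65 + 35 = 58
|m|² = 9 + 169 + 25 = 203,  |m| = √203 ≈ 14.247807
|n|² = 196 + 25 + 49 = 270,  |n| = √270 ≈ 16.431677
cos θ = 58 / (14.247807 · 16.431677) ≈ 0.24774
θ = arccos(0.24774) ≈ 75.7°

75.7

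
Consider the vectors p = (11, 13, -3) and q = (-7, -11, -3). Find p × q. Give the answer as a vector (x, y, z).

i: 13·(-3) - (-3)·(-11) = -39 - 33 = -72
j: (-3)·(-7) - 11·(-3) = 21 - (-33) = 54
k: 11·(-11) - 13·(-7) = -121 - (-91) = -30
p × q = (-72, 54, -30)

(-72, 54, -30)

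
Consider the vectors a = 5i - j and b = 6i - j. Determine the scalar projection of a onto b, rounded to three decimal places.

a · b = 5·6 + (-1)·(-1) = 30 + 1 = 31
|b| = √(36 + 1) = √37 ≈ 6.0828
comp_b a = 31 / √37 ≈ 5.096

5.096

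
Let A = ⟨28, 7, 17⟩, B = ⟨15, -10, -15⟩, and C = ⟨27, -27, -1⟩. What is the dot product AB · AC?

1167

AB = B − A = (-13, -17, -32)
AC = C − A = (-1, -34, -18)
AB · AC = (-13)·(-1) + (-17)·(-34) + (-32)·(-18) = 13 + 578 + 576 = 1167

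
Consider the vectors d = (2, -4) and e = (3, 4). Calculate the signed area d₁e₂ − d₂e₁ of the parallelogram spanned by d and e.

2·4 - (-4)·3 = 8 - (-12) = 20

20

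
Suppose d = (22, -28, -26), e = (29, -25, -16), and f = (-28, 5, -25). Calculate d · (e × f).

-2904

e × f:
i: (-25)·(-25) - (-16)·5 = 625 - (-80) = 705
j: (-16)·(-28) - 29·(-25) = 448 - (-725) = 1173
k: 29·5 - (-25)·(-28) = 145 - 700 = -555
e × f = (705, 1173, -555)
d · (e × f) = 22·705 + (-28)·1173 + (-26)·(-555) = 15510 - 32844 + 14430 = -2904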